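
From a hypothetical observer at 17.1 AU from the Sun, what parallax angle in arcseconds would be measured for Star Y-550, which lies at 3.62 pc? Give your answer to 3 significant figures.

4.72 arcsec

p (arcsec) = B (AU) / d (pc).
p = 17.1 / 3.62 = 4.7238 arcsec.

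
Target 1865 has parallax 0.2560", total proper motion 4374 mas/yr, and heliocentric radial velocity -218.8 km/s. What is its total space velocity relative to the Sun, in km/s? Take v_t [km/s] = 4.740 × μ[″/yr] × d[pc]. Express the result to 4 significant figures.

d = 1/p = 1/0.2560″ = 3.9063 pc.
μ = 4374 mas/yr = 4.374 ″/yr.
v_t = 4.740 μ d = 4.740 × 4.374 × 3.9063 = 80.988 km/s.
v = √(v_r² + v_t²) = √((-218.8)² + 80.988²) = √54432.5 = 233.31 km/s.

233.3 km/s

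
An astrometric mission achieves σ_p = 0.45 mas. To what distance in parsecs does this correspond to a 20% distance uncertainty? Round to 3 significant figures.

444 pc

σ_d/d = σ_p/p, so the condition is σ_p/p ≤ 0.20, i.e. p ≥ σ_p/0.20.
p_min = 0.45/0.20 = 2.25 mas = 0.00225 arcsec.
d_max = 1/p_min = 1/0.00225 = 444.44 pc.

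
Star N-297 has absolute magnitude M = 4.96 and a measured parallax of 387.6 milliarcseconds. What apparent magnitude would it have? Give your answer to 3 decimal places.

m = 2.018

d = 1/p = 1/0.3876″ = 2.58 pc.
m − M = 5 log₁₀ d − 5 = 5 log₁₀(2.58) − 5 = 2.0581 − 5 = -2.9419.
m = M + (m − M) = 4.96 + (-2.9419) = 2.018.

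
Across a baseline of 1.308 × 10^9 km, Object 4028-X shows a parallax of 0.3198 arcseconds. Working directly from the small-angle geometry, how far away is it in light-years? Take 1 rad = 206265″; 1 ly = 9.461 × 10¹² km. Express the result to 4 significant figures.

θ = 0.3198″ = 0.3198/206265 = 1.5504 × 10^-6 rad.
d = B/θ = (1.308 × 10^9) / (1.5504 × 10^-6) = 8.4365 × 10^14 km = (8.4365 × 10^14) / (9.461 × 10^12) ly = 89.171 ly.

89.17 ly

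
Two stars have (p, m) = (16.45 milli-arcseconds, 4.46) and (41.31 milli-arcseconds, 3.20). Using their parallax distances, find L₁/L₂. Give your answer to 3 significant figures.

d₁ = 1/p₁ = 1/0.01645″ = 60.79 pc; d₂ = 1/p₂ = 1/0.04131″ = 24.207 pc.
M₁ = m₁ − 5 log₁₀ d₁ + 5 = 4.46 − 8.9192 + 5 = 0.5408.
M₂ = 3.20 − 6.9197 + 5 = 1.2803.
L₁/L₂ = 10^(0.4(M₂ − M₁)) = 10^(0.4 × 0.7395) = 10^0.29580 = 1.9761.

L₁/L₂ = 1.98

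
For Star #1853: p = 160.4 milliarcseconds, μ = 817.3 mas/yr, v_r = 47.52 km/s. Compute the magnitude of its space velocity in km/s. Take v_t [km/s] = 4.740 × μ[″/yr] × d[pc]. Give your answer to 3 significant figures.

53.3 km/s

d = 1/p = 1/0.1604″ = 6.2344 pc.
μ = 817.3 mas/yr = 0.8173 ″/yr.
v_t = 4.740 μ d = 4.740 × 0.8173 × 6.2344 = 24.152 km/s.
v = √(v_r² + v_t²) = √(47.52² + 24.152²) = √2841.47 = 53.305 km/s.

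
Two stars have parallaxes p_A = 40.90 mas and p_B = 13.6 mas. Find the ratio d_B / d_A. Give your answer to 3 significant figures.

Since d = 1/p, d_B/d_A = p_A/p_B.
= 40.90 / 13.6 = 3.0074.

3.01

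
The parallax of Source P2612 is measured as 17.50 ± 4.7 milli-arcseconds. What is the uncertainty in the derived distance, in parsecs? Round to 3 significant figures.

d = 1/p, so σ_d = σ_p / p².
σ_d = 0.00470 / (0.01750)² = 0.00470 / 0.00030625 = 15.347 pc.

15.3 pc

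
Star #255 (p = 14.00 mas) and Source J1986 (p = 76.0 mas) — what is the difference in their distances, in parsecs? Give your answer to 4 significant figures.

58.27 pc

d_A = 1/0.01400″ = 71.429 pc; d_B = 1/0.07600″ = 13.158 pc.
|d_B − d_A| = |13.158 − 71.429| = 58.271 pc.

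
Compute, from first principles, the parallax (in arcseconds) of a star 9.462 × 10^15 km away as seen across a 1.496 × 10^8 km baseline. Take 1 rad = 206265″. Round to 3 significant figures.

θ ≈ B/d = (1.496 × 10^8) / (9.462 × 10^15) = 1.5811 × 10^-8 rad.
In arcseconds: 1.5811 × 10^-8 × 206265 = 0.0032613″.

0.00326 arcsec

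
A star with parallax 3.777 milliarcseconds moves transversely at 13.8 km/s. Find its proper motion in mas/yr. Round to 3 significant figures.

11.0 mas/yr

d = 1/p = 1/0.003777″ = 264.76 pc.
μ = v_t / (4.74 d) = 13.8 / (4.74 × 264.76) = 13.8 / 1255 = 0.010996 ″/yr = 10.996 mas/yr.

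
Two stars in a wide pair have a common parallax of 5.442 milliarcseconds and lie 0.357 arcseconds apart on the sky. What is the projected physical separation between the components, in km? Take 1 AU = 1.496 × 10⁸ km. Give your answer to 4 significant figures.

9.814 × 10^9 km

d = 1/p = 1/0.005442″ = 183.76 pc.
At distance d (pc), an angle of θ arcsec spans θ·d AU: s = 0.357 × 183.76 = 65.602 AU.
= 65.602 × 1.496 × 10⁸ km = 9.8141 × 10^9 km.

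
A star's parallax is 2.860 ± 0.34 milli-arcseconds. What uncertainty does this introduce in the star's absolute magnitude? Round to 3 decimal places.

M = m − 5 log₁₀ d + 5 = m + 5 log₁₀ p + 5, so ∂M/∂p = 5/(p ln 10).
σ_M = (5/ln 10) · (σ_p/p) = 2.1715 × 0.34/2.860 = 2.1715 × 0.11888 = 0.25815.

σ_M = 0.258 mag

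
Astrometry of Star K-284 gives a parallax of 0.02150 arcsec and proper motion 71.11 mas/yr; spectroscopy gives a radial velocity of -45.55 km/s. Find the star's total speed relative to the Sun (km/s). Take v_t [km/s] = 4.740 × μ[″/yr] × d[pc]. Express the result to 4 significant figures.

d = 1/p = 1/0.02150″ = 46.512 pc.
μ = 71.11 mas/yr = 0.07111 ″/yr.
v_t = 4.740 μ d = 4.740 × 0.07111 × 46.512 = 15.677 km/s.
v = √(v_r² + v_t²) = √((-45.55)² + 15.677²) = √2320.57 = 48.172 km/s.

48.17 km/s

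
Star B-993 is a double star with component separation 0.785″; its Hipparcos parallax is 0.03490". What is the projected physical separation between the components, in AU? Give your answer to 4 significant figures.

22.49 AU

d = 1/p = 1/0.03490″ = 28.653 pc.
At distance d (pc), an angle of θ arcsec spans θ·d AU: s = 0.785 × 28.653 = 22.493 AU.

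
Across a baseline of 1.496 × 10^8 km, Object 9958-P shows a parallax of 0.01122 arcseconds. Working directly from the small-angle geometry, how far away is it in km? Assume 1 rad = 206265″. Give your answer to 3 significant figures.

θ = 0.01122″ = 0.01122/206265 = 5.4396 × 10^-8 rad.
d = B/θ = (1.496 × 10^8) / (5.4396 × 10^-8) = 2.7502 × 10^15 km.

2.75 × 10^15 km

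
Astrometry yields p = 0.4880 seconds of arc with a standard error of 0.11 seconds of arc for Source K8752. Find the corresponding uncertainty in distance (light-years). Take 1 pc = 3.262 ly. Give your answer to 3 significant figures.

d = 1/p, so σ_d = σ_p / p².
σ_d = 0.110 / (0.4880)² = 0.110 / 0.23814 = 0.46191 pc = 0.46191 × 3.262 ly = 1.5068 ly.

1.51 ly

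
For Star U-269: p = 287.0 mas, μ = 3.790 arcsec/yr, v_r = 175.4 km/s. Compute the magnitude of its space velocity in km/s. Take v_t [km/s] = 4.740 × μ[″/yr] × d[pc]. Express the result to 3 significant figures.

186 km/s

d = 1/p = 1/0.2870″ = 3.4843 pc.
v_t = 4.740 μ d = 4.740 × 3.790 × 3.4843 = 62.594 km/s.
v = √(v_r² + v_t²) = √(175.4² + 62.594²) = √34683.2 = 186.23 km/s.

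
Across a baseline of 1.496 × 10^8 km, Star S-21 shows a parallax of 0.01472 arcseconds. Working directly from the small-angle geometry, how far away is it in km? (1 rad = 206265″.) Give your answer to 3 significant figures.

2.10 × 10^15 km

θ = 0.01472″ = 0.01472/206265 = 7.1365 × 10^-8 rad.
d = B/θ = (1.496 × 10^8) / (7.1365 × 10^-8) = 2.0963 × 10^15 km.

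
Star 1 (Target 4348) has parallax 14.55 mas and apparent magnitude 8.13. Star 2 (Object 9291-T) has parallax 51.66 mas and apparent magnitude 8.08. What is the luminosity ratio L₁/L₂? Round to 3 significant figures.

L₁/L₂ = 12.0

d₁ = 1/p₁ = 1/0.01455″ = 68.729 pc; d₂ = 1/p₂ = 1/0.05166″ = 19.357 pc.
M₁ = m₁ − 5 log₁₀ d₁ + 5 = 8.13 − 9.1857 + 5 = 3.9443.
M₂ = 8.08 − 6.4342 + 5 = 6.6458.
L₁/L₂ = 10^(0.4(M₂ − M₁)) = 10^(0.4 × 2.7015) = 10^1.08060 = 12.039.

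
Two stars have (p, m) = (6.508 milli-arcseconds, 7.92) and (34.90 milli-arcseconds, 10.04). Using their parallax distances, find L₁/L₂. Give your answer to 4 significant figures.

L₁/L₂ = 202.7

d₁ = 1/p₁ = 1/0.006508″ = 153.66 pc; d₂ = 1/p₂ = 1/0.03490″ = 28.653 pc.
M₁ = m₁ − 5 log₁₀ d₁ + 5 = 7.92 − 10.9328 + 5 = 1.9872.
M₂ = 10.04 − 7.2859 + 5 = 7.7541.
L₁/L₂ = 10^(0.4(M₂ − M₁)) = 10^(0.4 × 5.7669) = 10^2.30676 = 202.66.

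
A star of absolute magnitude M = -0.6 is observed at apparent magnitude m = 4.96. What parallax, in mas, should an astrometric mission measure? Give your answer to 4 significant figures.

7.727 mas

m − M = 4.96 − (-0.6) = 5.56.
d = 10^((m−M)/5 + 1) = 10^2.112 = 129.42 pc.
p = 1/d = 1/129.42 = 0.0077268 arcsec = 7.7268 mas.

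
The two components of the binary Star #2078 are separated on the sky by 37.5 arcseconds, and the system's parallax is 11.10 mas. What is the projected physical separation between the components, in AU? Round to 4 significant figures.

3378 AU

d = 1/p = 1/0.01110″ = 90.09 pc.
At distance d (pc), an angle of θ arcsec spans θ·d AU: s = 37.5 × 90.09 = 3378.4 AU.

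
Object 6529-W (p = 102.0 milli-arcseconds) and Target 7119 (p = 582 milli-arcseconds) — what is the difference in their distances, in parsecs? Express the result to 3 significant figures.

d_A = 1/0.1020″ = 9.8039 pc; d_B = 1/0.5820″ = 1.7182 pc.
|d_B − d_A| = |1.7182 − 9.8039| = 8.0857 pc.

8.09 pc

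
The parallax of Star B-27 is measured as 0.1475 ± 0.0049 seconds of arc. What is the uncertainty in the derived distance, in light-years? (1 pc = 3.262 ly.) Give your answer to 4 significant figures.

0.7347 ly

d = 1/p, so σ_d = σ_p / p².
σ_d = 0.00490 / (0.1475)² = 0.00490 / 0.021756 = 0.22523 pc = 0.22523 × 3.262 ly = 0.7347 ly.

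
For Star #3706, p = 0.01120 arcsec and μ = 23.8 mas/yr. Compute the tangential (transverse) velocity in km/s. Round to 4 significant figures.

d = 1/p = 1/0.01120″ = 89.286 pc.
μ = 23.8 mas/yr = 0.0238 ″/yr.
v_t = 4.74 × μ × d = 4.74 × 0.0238 × 89.286 = 10.073 km/s.

10.07 km/s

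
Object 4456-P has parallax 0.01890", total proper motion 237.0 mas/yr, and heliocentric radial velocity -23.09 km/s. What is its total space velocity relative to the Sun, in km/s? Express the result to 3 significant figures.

63.8 km/s

d = 1/p = 1/0.01890″ = 52.91 pc.
μ = 237.0 mas/yr = 0.2370 ″/yr.
v_t = 4.740 μ d = 4.740 × 0.2370 × 52.91 = 59.438 km/s.
v = √(v_r² + v_t²) = √((-23.09)² + 59.438²) = √4066.02 = 63.765 km/s.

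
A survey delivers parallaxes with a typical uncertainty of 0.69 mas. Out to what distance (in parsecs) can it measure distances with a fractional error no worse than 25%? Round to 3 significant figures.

σ_d/d = σ_p/p, so the condition is σ_p/p ≤ 0.25, i.e. p ≥ σ_p/0.25.
p_min = 0.69/0.25 = 2.76 mas = 0.00276 arcsec.
d_max = 1/p_min = 1/0.00276 = 362.32 pc.

362 pc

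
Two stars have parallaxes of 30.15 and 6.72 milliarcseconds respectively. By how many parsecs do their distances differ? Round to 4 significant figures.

d_A = 1/0.03015″ = 33.167 pc; d_B = 1/0.006720″ = 148.81 pc.
|d_B − d_A| = |148.81 − 33.167| = 115.64 pc.

115.6 pc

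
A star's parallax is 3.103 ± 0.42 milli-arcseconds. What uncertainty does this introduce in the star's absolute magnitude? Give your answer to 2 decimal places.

σ_M = 0.29 mag

M = m − 5 log₁₀ d + 5 = m + 5 log₁₀ p + 5, so ∂M/∂p = 5/(p ln 10).
σ_M = (5/ln 10) · (σ_p/p) = 2.1715 × 0.42/3.103 = 2.1715 × 0.13535 = 0.29391.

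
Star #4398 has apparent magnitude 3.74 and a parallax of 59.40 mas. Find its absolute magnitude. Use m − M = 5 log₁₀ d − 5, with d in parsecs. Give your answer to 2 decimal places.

d = 1/p = 1/0.05940″ = 16.835 pc.
m − M = 5 log₁₀(16.835) − 5 = 6.1311 − 5 = 1.1311.
M = m − (m − M) = 3.74 − 1.1311 = 2.61.

M = 2.61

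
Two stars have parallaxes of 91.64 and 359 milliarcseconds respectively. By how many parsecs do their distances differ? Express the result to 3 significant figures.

d_A = 1/0.09164″ = 10.912 pc; d_B = 1/0.3590″ = 2.7855 pc.
|d_B − d_A| = |2.7855 − 10.912| = 8.1265 pc.

8.13 pc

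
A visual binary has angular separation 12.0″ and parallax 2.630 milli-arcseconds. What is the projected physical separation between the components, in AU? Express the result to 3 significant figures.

4560 AU

d = 1/p = 1/0.002630″ = 380.23 pc.
At distance d (pc), an angle of θ arcsec spans θ·d AU: s = 12.0 × 380.23 = 4562.8 AU.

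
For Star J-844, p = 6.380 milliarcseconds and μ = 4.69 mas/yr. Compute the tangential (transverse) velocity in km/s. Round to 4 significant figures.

3.484 km/s

d = 1/p = 1/0.006380″ = 156.74 pc.
μ = 4.69 mas/yr = 0.00469 ″/yr.
v_t = 4.74 × μ × d = 4.74 × 0.00469 × 156.74 = 3.4844 km/s.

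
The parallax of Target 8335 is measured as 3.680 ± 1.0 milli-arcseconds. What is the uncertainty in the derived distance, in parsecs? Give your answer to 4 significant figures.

73.84 pc

d = 1/p, so σ_d = σ_p / p².
σ_d = 0.00100 / (0.003680)² = 0.00100 / 0.000013542 = 73.844 pc.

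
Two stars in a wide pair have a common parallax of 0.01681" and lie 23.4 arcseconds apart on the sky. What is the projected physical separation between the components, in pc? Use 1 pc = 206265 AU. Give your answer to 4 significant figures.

d = 1/p = 1/0.01681″ = 59.488 pc.
At distance d (pc), an angle of θ arcsec spans θ·d AU: s = 23.4 × 59.488 = 1392 AU.
= 1392 / 206265 = 0.0067486 pc.

0.006749 pc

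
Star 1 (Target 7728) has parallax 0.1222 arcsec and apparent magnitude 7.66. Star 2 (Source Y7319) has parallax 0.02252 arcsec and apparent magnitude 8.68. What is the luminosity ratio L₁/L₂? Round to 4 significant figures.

d₁ = 1/p₁ = 1/0.1222″ = 8.1833 pc; d₂ = 1/p₂ = 1/0.02252″ = 44.405 pc.
M₁ = m₁ − 5 log₁₀ d₁ + 5 = 7.66 − 4.5646 + 5 = 8.0954.
M₂ = 8.68 − 8.2372 + 5 = 5.4428.
L₁/L₂ = 10^(0.4(M₂ − M₁)) = 10^(0.4 × (-2.6526)) = 10^(-1.06104) = 0.086888.

L₁/L₂ = 0.08689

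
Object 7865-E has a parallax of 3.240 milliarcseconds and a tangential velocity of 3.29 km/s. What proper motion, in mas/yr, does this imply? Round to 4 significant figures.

d = 1/p = 1/0.003240″ = 308.64 pc.
μ = v_t / (4.74 d) = 3.29 / (4.74 × 308.64) = 3.29 / 1463 = 0.0022488 ″/yr = 2.2488 mas/yr.

2.249 mas/yr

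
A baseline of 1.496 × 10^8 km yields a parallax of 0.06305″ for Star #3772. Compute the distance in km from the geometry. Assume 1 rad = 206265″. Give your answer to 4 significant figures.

θ = 0.06305″ = 0.06305/206265 = 3.0567 × 10^-7 rad.
d = B/θ = (1.496 × 10^8) / (3.0567 × 10^-7) = 4.8942 × 10^14 km.

4.894 × 10^14 km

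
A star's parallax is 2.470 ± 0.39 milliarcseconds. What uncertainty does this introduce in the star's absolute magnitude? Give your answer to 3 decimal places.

M = m − 5 log₁₀ d + 5 = m + 5 log₁₀ p + 5, so ∂M/∂p = 5/(p ln 10).
σ_M = (5/ln 10) · (σ_p/p) = 2.1715 × 0.39/2.470 = 2.1715 × 0.15789 = 0.34286.

σ_M = 0.343 mag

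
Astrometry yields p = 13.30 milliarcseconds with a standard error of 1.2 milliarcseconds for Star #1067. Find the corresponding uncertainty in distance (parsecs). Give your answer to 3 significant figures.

6.78 pc

d = 1/p, so σ_d = σ_p / p².
σ_d = 0.00120 / (0.01330)² = 0.00120 / 0.00017689 = 6.7839 pc.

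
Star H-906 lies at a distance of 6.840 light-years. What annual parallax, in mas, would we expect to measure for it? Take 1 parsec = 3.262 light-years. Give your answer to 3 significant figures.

477 mas

d = 6.840 ly ÷ 3.262 = 2.0969 pc.
p = 1/d = 1/2.0969 = 0.47689 arcsec.
= 0.47689 × 1000 = 476.89 mas.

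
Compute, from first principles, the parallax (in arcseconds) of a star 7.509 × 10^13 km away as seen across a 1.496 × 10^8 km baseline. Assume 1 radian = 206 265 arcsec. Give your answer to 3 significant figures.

0.411 arcsec

θ ≈ B/d = (1.496 × 10^8) / (7.509 × 10^13) = 1.9923 × 10^-6 rad.
In arcseconds: 1.9923 × 10^-6 × 206265 = 0.41094″.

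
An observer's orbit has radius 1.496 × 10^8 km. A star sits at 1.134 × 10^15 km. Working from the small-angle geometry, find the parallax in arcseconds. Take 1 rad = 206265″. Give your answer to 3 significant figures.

0.0272 arcsec

θ ≈ B/d = (1.496 × 10^8) / (1.134 × 10^15) = 1.3192 × 10^-7 rad.
In arcseconds: 1.3192 × 10^-7 × 206265 = 0.02721″.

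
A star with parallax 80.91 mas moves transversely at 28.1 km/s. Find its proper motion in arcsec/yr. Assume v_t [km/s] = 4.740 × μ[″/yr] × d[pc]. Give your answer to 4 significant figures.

0.4797 arcsec/yr

d = 1/p = 1/0.08091″ = 12.359 pc.
μ = v_t / (4.74 d) = 28.1 / (4.74 × 12.359) = 28.1 / 58.582 = 0.47967 ″/yr.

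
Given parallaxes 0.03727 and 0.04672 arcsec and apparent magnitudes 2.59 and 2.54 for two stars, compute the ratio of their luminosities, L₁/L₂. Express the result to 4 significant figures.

L₁/L₂ = 1.501

d₁ = 1/p₁ = 1/0.03727″ = 26.831 pc; d₂ = 1/p₂ = 1/0.04672″ = 21.404 pc.
M₁ = m₁ − 5 log₁₀ d₁ + 5 = 2.59 − 7.1432 + 5 = 0.4468.
M₂ = 2.54 − 6.6525 + 5 = 0.8875.
L₁/L₂ = 10^(0.4(M₂ − M₁)) = 10^(0.4 × 0.4407) = 10^0.17628 = 1.5007.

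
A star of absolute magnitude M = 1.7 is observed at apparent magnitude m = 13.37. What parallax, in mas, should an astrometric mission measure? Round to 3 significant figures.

m − M = 13.37 − 1.7 = 11.67.
d = 10^((m−M)/5 + 1) = 10^3.334 = 2157.7 pc.
p = 1/d = 1/2157.7 = 0.00046346 arcsec = 0.46346 mas.

0.463 mas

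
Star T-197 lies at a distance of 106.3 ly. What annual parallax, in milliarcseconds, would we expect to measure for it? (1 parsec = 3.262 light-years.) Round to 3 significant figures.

30.7 mas

d = 106.3 ly ÷ 3.262 = 32.587 pc.
p = 1/d = 1/32.587 = 0.030687 arcsec.
= 0.030687 × 1000 = 30.687 mas.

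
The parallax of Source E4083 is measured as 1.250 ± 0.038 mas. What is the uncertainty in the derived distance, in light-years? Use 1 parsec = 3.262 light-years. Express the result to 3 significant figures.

d = 1/p, so σ_d = σ_p / p².
σ_d = 0.0000380 / (0.001250)² = 0.0000380 / 0.0000015625 = 24.32 pc = 24.32 × 3.262 ly = 79.332 ly.

79.3 ly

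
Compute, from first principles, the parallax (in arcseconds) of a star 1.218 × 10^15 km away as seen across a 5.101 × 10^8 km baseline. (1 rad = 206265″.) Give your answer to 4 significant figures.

θ ≈ B/d = (5.101 × 10^8) / (1.218 × 10^15) = 4.1880 × 10^-7 rad.
In arcseconds: 4.1880 × 10^-7 × 206265 = 0.086384″.

0.08638 arcsec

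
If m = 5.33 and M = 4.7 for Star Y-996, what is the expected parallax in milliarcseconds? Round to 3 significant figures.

m − M = 5.33 − 4.7 = 0.63.
d = 10^((m−M)/5 + 1) = 10^1.126 = 13.366 pc.
p = 1/d = 1/13.366 = 0.074817 arcsec = 74.817 mas.

74.8 mas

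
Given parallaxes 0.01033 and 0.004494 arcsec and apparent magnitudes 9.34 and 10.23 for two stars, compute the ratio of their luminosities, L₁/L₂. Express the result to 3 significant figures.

d₁ = 1/p₁ = 1/0.01033″ = 96.805 pc; d₂ = 1/p₂ = 1/0.004494″ = 222.52 pc.
M₁ = m₁ − 5 log₁₀ d₁ + 5 = 9.34 − 9.9295 + 5 = 4.4105.
M₂ = 10.23 − 11.7368 + 5 = 3.4932.
L₁/L₂ = 10^(0.4(M₂ − M₁)) = 10^(0.4 × (-0.9173)) = 10^(-0.36692) = 0.42962.

L₁/L₂ = 0.430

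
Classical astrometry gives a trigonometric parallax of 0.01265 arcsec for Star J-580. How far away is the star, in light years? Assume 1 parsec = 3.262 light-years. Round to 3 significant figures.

d = 1/p = 1/0.01265 = 79.051 pc.
In light-years: 79.051 × 3.262 = 257.86 ly.

258 light years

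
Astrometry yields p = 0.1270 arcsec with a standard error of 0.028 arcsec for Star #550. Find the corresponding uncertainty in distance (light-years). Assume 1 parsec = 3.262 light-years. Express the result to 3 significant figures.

5.66 ly

d = 1/p, so σ_d = σ_p / p².
σ_d = 0.0280 / (0.1270)² = 0.0280 / 0.016129 = 1.736 pc = 1.736 × 3.262 ly = 5.6628 ly.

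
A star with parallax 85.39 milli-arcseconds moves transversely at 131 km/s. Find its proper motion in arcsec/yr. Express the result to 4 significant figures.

d = 1/p = 1/0.08539″ = 11.711 pc.
μ = v_t / (4.74 d) = 131 / (4.74 × 11.711) = 131 / 55.51 = 2.3599 ″/yr.

2.360 arcsec/yr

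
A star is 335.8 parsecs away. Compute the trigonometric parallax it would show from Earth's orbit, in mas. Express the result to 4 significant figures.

2.978 mas

p = 1/d = 1/335.8 = 0.002978 arcsec.
= 0.002978 × 1000 = 2.978 mas.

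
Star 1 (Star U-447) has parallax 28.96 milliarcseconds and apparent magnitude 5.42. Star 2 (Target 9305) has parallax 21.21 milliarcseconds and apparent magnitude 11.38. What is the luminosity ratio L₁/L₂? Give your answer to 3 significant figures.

L₁/L₂ = 130

d₁ = 1/p₁ = 1/0.02896″ = 34.53 pc; d₂ = 1/p₂ = 1/0.02121″ = 47.148 pc.
M₁ = m₁ − 5 log₁₀ d₁ + 5 = 5.42 − 7.6910 + 5 = 2.7290.
M₂ = 11.38 − 8.3673 + 5 = 8.0127.
L₁/L₂ = 10^(0.4(M₂ − M₁)) = 10^(0.4 × 5.2837) = 10^2.11348 = 129.86.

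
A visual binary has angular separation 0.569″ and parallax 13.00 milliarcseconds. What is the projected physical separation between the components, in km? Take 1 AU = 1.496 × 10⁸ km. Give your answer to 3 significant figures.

d = 1/p = 1/0.01300″ = 76.923 pc.
At distance d (pc), an angle of θ arcsec spans θ·d AU: s = 0.569 × 76.923 = 43.769 AU.
= 43.769 × 1.496 × 10⁸ km = 6.5478 × 10^9 km.

6.55 × 10^9 km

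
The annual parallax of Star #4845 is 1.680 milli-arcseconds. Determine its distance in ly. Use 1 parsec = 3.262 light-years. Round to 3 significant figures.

p = 1.680 milli-arcseconds = 0.001680 arcsec.
d = 1/p = 1/0.001680 = 595.24 pc.
In light-years: 595.24 × 3.262 = 1941.7 ly.

1940 ly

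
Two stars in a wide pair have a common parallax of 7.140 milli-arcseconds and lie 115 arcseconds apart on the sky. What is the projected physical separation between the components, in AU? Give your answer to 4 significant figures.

d = 1/p = 1/0.007140″ = 140.06 pc.
At distance d (pc), an angle of θ arcsec spans θ·d AU: s = 115 × 140.06 = 16107 AU.

16110 AU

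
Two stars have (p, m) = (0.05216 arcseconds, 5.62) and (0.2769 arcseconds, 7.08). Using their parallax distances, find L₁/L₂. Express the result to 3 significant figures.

L₁/L₂ = 108

d₁ = 1/p₁ = 1/0.05216″ = 19.172 pc; d₂ = 1/p₂ = 1/0.2769″ = 3.6114 pc.
M₁ = m₁ − 5 log₁₀ d₁ + 5 = 5.62 − 6.4133 + 5 = 4.2067.
M₂ = 7.08 − 2.7884 + 5 = 9.2916.
L₁/L₂ = 10^(0.4(M₂ − M₁)) = 10^(0.4 × 5.0849) = 10^2.03396 = 108.13.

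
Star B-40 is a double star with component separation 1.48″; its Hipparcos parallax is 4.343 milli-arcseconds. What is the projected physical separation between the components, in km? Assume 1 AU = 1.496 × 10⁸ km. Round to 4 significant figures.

5.098 × 10^10 km

d = 1/p = 1/0.004343″ = 230.26 pc.
At distance d (pc), an angle of θ arcsec spans θ·d AU: s = 1.48 × 230.26 = 340.78 AU.
= 340.78 × 1.496 × 10⁸ km = 5.0981 × 10^10 km.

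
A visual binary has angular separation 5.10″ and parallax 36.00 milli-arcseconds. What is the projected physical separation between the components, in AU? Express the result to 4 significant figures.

d = 1/p = 1/0.03600″ = 27.778 pc.
At distance d (pc), an angle of θ arcsec spans θ·d AU: s = 5.10 × 27.778 = 141.67 AU.

141.7 AU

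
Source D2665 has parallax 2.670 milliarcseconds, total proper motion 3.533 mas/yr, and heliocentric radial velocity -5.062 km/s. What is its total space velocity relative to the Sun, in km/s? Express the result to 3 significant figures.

d = 1/p = 1/0.002670″ = 374.53 pc.
μ = 3.533 mas/yr = 0.003533 ″/yr.
v_t = 4.740 μ d = 4.740 × 0.003533 × 374.53 = 6.272 km/s.
v = √(v_r² + v_t²) = √((-5.062)² + 6.272²) = √64.9618 = 8.0599 km/s.

8.06 km/s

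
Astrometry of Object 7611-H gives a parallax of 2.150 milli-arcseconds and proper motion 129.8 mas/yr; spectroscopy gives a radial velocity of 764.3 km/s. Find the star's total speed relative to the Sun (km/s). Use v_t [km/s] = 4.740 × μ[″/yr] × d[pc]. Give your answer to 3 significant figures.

816 km/s

d = 1/p = 1/0.002150″ = 465.12 pc.
μ = 129.8 mas/yr = 0.1298 ″/yr.
v_t = 4.740 μ d = 4.740 × 0.1298 × 465.12 = 286.17 km/s.
v = √(v_r² + v_t²) = √(764.3² + 286.17²) = √666048 = 816.12 km/s.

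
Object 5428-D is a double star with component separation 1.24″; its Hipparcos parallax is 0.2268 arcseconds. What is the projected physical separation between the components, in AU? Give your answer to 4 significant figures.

5.467 AU

d = 1/p = 1/0.2268″ = 4.4092 pc.
At distance d (pc), an angle of θ arcsec spans θ·d AU: s = 1.24 × 4.4092 = 5.4674 AU.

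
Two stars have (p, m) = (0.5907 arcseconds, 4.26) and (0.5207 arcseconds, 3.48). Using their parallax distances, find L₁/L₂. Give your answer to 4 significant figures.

L₁/L₂ = 0.3788

d₁ = 1/p₁ = 1/0.5907″ = 1.6929 pc; d₂ = 1/p₂ = 1/0.5207″ = 1.9205 pc.
M₁ = m₁ − 5 log₁₀ d₁ + 5 = 4.26 − 1.1432 + 5 = 8.1168.
M₂ = 3.48 − 1.4171 + 5 = 7.0629.
L₁/L₂ = 10^(0.4(M₂ − M₁)) = 10^(0.4 × (-1.0539)) = 10^(-0.42156) = 0.37883.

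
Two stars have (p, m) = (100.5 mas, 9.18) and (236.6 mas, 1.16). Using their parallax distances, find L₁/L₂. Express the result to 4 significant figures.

L₁/L₂ = 0.003433

d₁ = 1/p₁ = 1/0.1005″ = 9.9502 pc; d₂ = 1/p₂ = 1/0.2366″ = 4.2265 pc.
M₁ = m₁ − 5 log₁₀ d₁ + 5 = 9.18 − 4.9892 + 5 = 9.1908.
M₂ = 1.16 − 3.1299 + 5 = 3.0301.
L₁/L₂ = 10^(0.4(M₂ − M₁)) = 10^(0.4 × (-6.1607)) = 10^(-2.46428) = 0.0034334.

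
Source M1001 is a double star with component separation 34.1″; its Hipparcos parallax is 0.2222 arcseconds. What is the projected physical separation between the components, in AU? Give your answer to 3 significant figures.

153 AU

d = 1/p = 1/0.2222″ = 4.5005 pc.
At distance d (pc), an angle of θ arcsec spans θ·d AU: s = 34.1 × 4.5005 = 153.47 AU.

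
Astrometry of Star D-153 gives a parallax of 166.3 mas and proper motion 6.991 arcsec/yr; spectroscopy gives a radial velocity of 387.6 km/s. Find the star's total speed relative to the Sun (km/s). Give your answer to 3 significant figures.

436 km/s

d = 1/p = 1/0.1663″ = 6.0132 pc.
v_t = 4.740 μ d = 4.740 × 6.991 × 6.0132 = 199.26 km/s.
v = √(v_r² + v_t²) = √(387.6² + 199.26²) = √189938 = 435.82 km/s.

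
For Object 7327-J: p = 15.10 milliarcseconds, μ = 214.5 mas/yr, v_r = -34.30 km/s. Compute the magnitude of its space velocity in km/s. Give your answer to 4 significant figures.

75.57 km/s

d = 1/p = 1/0.01510″ = 66.225 pc.
μ = 214.5 mas/yr = 0.2145 ″/yr.
v_t = 4.740 μ d = 4.740 × 0.2145 × 66.225 = 67.333 km/s.
v = √(v_r² + v_t²) = √((-34.30)² + 67.333²) = √5710.22 = 75.566 km/s.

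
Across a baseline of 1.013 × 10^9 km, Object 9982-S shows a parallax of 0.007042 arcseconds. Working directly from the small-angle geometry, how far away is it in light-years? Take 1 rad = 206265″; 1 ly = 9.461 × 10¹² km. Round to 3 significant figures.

3140 ly

θ = 0.007042″ = 0.007042/206265 = 3.4141 × 10^-8 rad.
d = B/θ = (1.013 × 10^9) / (3.4141 × 10^-8) = 2.9671 × 10^16 km = (2.9671 × 10^16) / (9.461 × 10^12) ly = 3136.1 ly.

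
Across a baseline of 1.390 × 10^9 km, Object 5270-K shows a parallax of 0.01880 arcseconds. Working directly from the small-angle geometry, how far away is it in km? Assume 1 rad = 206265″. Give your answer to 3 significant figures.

θ = 0.01880″ = 0.01880/206265 = 9.1145 × 10^-8 rad.
d = B/θ = (1.390 × 10^9) / (9.1145 × 10^-8) = 1.5250 × 10^16 km.

1.53 × 10^16 km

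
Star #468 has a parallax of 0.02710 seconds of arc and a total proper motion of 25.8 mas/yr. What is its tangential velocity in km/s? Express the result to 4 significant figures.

d = 1/p = 1/0.02710″ = 36.9 pc.
μ = 25.8 mas/yr = 0.0258 ″/yr.
v_t = 4.74 × μ × d = 4.74 × 0.0258 × 36.9 = 4.5126 km/s.

4.513 km/s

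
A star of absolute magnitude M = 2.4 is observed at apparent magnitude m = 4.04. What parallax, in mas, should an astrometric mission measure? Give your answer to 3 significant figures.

m − M = 4.04 − 2.4 = 1.64.
d = 10^((m−M)/5 + 1) = 10^1.328 = 21.281 pc.
p = 1/d = 1/21.281 = 0.04699 arcsec = 46.99 mas.

47.0 mas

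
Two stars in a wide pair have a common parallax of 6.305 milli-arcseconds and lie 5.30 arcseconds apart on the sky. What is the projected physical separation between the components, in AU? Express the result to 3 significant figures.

d = 1/p = 1/0.006305″ = 158.6 pc.
At distance d (pc), an angle of θ arcsec spans θ·d AU: s = 5.30 × 158.6 = 840.58 AU.

841 AU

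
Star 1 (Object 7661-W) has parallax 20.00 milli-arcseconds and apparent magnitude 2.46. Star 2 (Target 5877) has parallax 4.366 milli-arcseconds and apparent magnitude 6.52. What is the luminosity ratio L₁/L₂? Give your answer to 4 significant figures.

d₁ = 1/p₁ = 1/0.02000″ = 50 pc; d₂ = 1/p₂ = 1/0.004366″ = 229.04 pc.
M₁ = m₁ − 5 log₁₀ d₁ + 5 = 2.46 − 8.4949 + 5 = -1.0349.
M₂ = 6.52 − 11.7996 + 5 = -0.2796.
L₁/L₂ = 10^(0.4(M₂ − M₁)) = 10^(0.4 × 0.7553) = 10^0.30212 = 2.005.

L₁/L₂ = 2.005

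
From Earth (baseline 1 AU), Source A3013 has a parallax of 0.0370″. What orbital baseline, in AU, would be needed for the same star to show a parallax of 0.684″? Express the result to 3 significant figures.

18.5 AU

Parallax scales linearly with baseline: p ∝ B, so B = p_target / p_Earth × 1 AU.
B = 0.684 / 0.0370 = 18.486 AU.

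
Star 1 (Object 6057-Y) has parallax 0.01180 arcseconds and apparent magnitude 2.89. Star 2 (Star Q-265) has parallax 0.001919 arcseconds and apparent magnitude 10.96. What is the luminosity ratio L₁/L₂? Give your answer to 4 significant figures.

d₁ = 1/p₁ = 1/0.01180″ = 84.746 pc; d₂ = 1/p₂ = 1/0.001919″ = 521.1 pc.
M₁ = m₁ − 5 log₁₀ d₁ + 5 = 2.89 − 9.6406 + 5 = -1.7506.
M₂ = 10.96 − 13.5846 + 5 = 2.3754.
L₁/L₂ = 10^(0.4(M₂ − M₁)) = 10^(0.4 × 4.1260) = 10^1.65040 = 44.71.

L₁/L₂ = 44.71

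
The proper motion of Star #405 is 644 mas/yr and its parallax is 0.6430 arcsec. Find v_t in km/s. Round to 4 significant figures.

4.747 km/s

d = 1/p = 1/0.6430″ = 1.5552 pc.
μ = 644 mas/yr = 0.644 ″/yr.
v_t = 4.74 × μ × d = 4.74 × 0.644 × 1.5552 = 4.7473 km/s.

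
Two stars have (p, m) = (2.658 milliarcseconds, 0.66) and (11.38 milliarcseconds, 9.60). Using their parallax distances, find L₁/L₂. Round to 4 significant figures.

L₁/L₂ = 69050

d₁ = 1/p₁ = 1/0.002658″ = 376.22 pc; d₂ = 1/p₂ = 1/0.01138″ = 87.873 pc.
M₁ = m₁ − 5 log₁₀ d₁ + 5 = 0.66 − 12.8772 + 5 = -7.2172.
M₂ = 9.60 − 9.7193 + 5 = 4.8807.
L₁/L₂ = 10^(0.4(M₂ − M₁)) = 10^(0.4 × 12.0979) = 10^4.83916 = 69049.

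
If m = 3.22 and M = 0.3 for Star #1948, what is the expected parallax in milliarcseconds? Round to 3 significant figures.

m − M = 3.22 − 0.3 = 2.92.
d = 10^((m−M)/5 + 1) = 10^1.584 = 38.371 pc.
p = 1/d = 1/38.371 = 0.026061 arcsec = 26.061 mas.

26.1 mas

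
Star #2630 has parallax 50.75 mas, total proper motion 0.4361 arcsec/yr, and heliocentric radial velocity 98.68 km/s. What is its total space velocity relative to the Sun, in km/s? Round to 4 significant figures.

d = 1/p = 1/0.05075″ = 19.704 pc.
v_t = 4.740 μ d = 4.740 × 0.4361 × 19.704 = 40.73 km/s.
v = √(v_r² + v_t²) = √(98.68² + 40.73²) = √11396.7 = 106.76 km/s.

106.8 km/s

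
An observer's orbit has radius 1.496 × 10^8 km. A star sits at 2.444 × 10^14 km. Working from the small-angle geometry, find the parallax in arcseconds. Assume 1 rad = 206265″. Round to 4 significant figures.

θ ≈ B/d = (1.496 × 10^8) / (2.444 × 10^14) = 6.1211 × 10^-7 rad.
In arcseconds: 6.1211 × 10^-7 × 206265 = 0.12626″.

0.1263 arcsec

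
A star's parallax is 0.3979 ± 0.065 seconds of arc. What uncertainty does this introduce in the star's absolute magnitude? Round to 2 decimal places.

M = m − 5 log₁₀ d + 5 = m + 5 log₁₀ p + 5, so ∂M/∂p = 5/(p ln 10).
σ_M = (5/ln 10) · (σ_p/p) = 2.1715 × 0.065/0.3979 = 2.1715 × 0.16336 = 0.35474.

σ_M = 0.35 mag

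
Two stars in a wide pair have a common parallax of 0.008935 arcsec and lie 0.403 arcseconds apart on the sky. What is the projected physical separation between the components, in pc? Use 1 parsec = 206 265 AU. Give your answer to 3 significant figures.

0.000219 pc

d = 1/p = 1/0.008935″ = 111.92 pc.
At distance d (pc), an angle of θ arcsec spans θ·d AU: s = 0.403 × 111.92 = 45.104 AU.
= 45.104 / 206265 = 0.00021867 pc.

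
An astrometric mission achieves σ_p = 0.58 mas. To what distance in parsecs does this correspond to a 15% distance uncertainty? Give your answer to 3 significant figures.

259 pc

σ_d/d = σ_p/p, so the condition is σ_p/p ≤ 0.15, i.e. p ≥ σ_p/0.15.
p_min = 0.58/0.15 = 3.8667 mas = 0.0038667 arcsec.
d_max = 1/p_min = 1/0.0038667 = 258.62 pc.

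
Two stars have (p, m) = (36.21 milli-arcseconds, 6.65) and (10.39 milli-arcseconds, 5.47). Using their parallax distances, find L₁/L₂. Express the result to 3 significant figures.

L₁/L₂ = 0.0278

d₁ = 1/p₁ = 1/0.03621″ = 27.617 pc; d₂ = 1/p₂ = 1/0.01039″ = 96.246 pc.
M₁ = m₁ − 5 log₁₀ d₁ + 5 = 6.65 − 7.2059 + 5 = 4.4441.
M₂ = 5.47 − 9.9169 + 5 = 0.5531.
L₁/L₂ = 10^(0.4(M₂ − M₁)) = 10^(0.4 × (-3.8910)) = 10^(-1.55640) = 0.027772.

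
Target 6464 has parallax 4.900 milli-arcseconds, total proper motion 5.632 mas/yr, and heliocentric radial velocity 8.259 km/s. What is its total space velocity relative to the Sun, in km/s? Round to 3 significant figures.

d = 1/p = 1/0.004900″ = 204.08 pc.
μ = 5.632 mas/yr = 0.005632 ″/yr.
v_t = 4.740 μ d = 4.740 × 0.005632 × 204.08 = 5.4481 km/s.
v = √(v_r² + v_t²) = √(8.259² + 5.4481²) = √97.8929 = 9.8941 km/s.

9.89 km/s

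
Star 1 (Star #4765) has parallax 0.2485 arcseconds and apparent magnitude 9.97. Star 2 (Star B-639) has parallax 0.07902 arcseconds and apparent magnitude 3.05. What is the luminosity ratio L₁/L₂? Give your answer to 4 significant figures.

L₁/L₂ = 0.0001725

d₁ = 1/p₁ = 1/0.2485″ = 4.0241 pc; d₂ = 1/p₂ = 1/0.07902″ = 12.655 pc.
M₁ = m₁ − 5 log₁₀ d₁ + 5 = 9.97 − 3.0233 + 5 = 11.9467.
M₂ = 3.05 − 5.5113 + 5 = 2.5387.
L₁/L₂ = 10^(0.4(M₂ − M₁)) = 10^(0.4 × (-9.4080)) = 10^(-3.76320) = 0.0001725.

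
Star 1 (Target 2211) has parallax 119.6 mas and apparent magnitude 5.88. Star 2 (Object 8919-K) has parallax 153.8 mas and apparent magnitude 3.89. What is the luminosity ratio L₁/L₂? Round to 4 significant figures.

L₁/L₂ = 0.2645

d₁ = 1/p₁ = 1/0.1196″ = 8.3612 pc; d₂ = 1/p₂ = 1/0.1538″ = 6.502 pc.
M₁ = m₁ − 5 log₁₀ d₁ + 5 = 5.88 − 4.6113 + 5 = 6.2687.
M₂ = 3.89 − 4.0652 + 5 = 4.8248.
L₁/L₂ = 10^(0.4(M₂ − M₁)) = 10^(0.4 × (-1.4439)) = 10^(-0.57756) = 0.26451.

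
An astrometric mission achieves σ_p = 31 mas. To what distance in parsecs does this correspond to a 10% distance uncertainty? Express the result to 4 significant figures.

3.226 pc

σ_d/d = σ_p/p, so the condition is σ_p/p ≤ 0.10, i.e. p ≥ σ_p/0.10.
p_min = 31/0.10 = 310 mas = 0.31 arcsec.
d_max = 1/p_min = 1/0.31 = 3.2258 pc.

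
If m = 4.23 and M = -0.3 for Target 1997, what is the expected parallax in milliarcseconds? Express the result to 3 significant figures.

12.4 mas

m − M = 4.23 − (-0.3) = 4.53.
d = 10^((m−M)/5 + 1) = 10^1.906 = 80.538 pc.
p = 1/d = 1/80.538 = 0.012416 arcsec = 12.416 mas.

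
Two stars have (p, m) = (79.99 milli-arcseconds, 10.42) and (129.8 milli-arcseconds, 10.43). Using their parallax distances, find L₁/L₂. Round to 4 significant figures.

L₁/L₂ = 2.658

d₁ = 1/p₁ = 1/0.07999″ = 12.502 pc; d₂ = 1/p₂ = 1/0.1298″ = 7.7042 pc.
M₁ = m₁ − 5 log₁₀ d₁ + 5 = 10.42 − 5.4849 + 5 = 9.9351.
M₂ = 10.43 − 4.4336 + 5 = 10.9964.
L₁/L₂ = 10^(0.4(M₂ − M₁)) = 10^(0.4 × 1.0613) = 10^0.42452 = 2.6578.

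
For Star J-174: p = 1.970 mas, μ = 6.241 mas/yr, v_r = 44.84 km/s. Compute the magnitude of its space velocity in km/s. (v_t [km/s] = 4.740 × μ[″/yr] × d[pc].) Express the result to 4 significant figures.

d = 1/p = 1/0.001970″ = 507.61 pc.
μ = 6.241 mas/yr = 0.006241 ″/yr.
v_t = 4.740 μ d = 4.740 × 0.006241 × 507.61 = 15.016 km/s.
v = √(v_r² + v_t²) = √(44.84² + 15.016²) = √2236.11 = 47.288 km/s.

47.29 km/s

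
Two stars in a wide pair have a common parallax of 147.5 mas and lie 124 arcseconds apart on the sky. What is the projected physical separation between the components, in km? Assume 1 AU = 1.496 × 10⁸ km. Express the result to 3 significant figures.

1.26 × 10^11 km

d = 1/p = 1/0.1475″ = 6.7797 pc.
At distance d (pc), an angle of θ arcsec spans θ·d AU: s = 124 × 6.7797 = 840.68 AU.
= 840.68 × 1.496 × 10⁸ km = 1.2577 × 10^11 km.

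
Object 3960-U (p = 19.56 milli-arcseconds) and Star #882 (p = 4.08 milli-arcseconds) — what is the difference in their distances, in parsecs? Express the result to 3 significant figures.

194 pc

d_A = 1/0.01956″ = 51.125 pc; d_B = 1/0.004080″ = 245.1 pc.
|d_B − d_A| = |245.1 − 51.125| = 193.98 pc.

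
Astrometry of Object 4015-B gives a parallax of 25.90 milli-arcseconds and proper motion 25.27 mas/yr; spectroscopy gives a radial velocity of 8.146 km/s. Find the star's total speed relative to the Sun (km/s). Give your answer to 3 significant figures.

d = 1/p = 1/0.02590″ = 38.61 pc.
μ = 25.27 mas/yr = 0.02527 ″/yr.
v_t = 4.740 μ d = 4.740 × 0.02527 × 38.61 = 4.6247 km/s.
v = √(v_r² + v_t²) = √(8.146² + 4.6247²) = √87.7452 = 9.3672 km/s.

9.37 km/s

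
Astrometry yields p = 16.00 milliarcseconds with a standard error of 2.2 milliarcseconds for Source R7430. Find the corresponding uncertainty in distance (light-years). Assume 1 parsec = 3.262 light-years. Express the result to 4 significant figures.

d = 1/p, so σ_d = σ_p / p².
σ_d = 0.00220 / (0.01600)² = 0.00220 / 0.000256 = 8.5938 pc = 8.5938 × 3.262 ly = 28.033 ly.

28.03 ly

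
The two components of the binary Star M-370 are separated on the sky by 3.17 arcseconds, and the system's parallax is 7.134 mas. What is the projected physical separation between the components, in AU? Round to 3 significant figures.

d = 1/p = 1/0.007134″ = 140.17 pc.
At distance d (pc), an angle of θ arcsec spans θ·d AU: s = 3.17 × 140.17 = 444.34 AU.

444 AU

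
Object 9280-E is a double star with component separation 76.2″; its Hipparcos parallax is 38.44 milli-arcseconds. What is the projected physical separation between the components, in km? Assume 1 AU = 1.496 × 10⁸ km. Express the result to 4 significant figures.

d = 1/p = 1/0.03844″ = 26.015 pc.
At distance d (pc), an angle of θ arcsec spans θ·d AU: s = 76.2 × 26.015 = 1982.3 AU.
= 1982.3 × 1.496 × 10⁸ km = 2.9655 × 10^11 km.

2.966 × 10^11 km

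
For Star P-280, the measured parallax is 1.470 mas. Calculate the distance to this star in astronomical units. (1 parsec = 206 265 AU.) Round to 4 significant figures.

p = 1.470 mas = 0.001470 arcsec.
d = 1/p = 1/0.001470 = 680.27 pc.
In AU: 680.27 × 206265 = 1.4032 × 10^8 AU.

1.403 × 10^8 AU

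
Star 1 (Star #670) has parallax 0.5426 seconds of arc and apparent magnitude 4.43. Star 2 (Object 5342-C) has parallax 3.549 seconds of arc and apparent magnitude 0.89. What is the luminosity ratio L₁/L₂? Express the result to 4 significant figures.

L₁/L₂ = 1.642

d₁ = 1/p₁ = 1/0.5426″ = 1.843 pc; d₂ = 1/p₂ = 1/3.549″ = 0.28177 pc.
M₁ = m₁ − 5 log₁₀ d₁ + 5 = 4.43 − 1.3276 + 5 = 8.1024.
M₂ = 0.89 − (-2.7505) + 5 = 8.6405.
L₁/L₂ = 10^(0.4(M₂ − M₁)) = 10^(0.4 × 0.5381) = 10^0.21524 = 1.6415.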